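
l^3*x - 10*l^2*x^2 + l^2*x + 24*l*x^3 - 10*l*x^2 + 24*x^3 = (l - 6*x)*(l - 4*x)*(l*x + x)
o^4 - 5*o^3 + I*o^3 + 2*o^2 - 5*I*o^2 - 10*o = o*(o - 5)*(o - I)*(o + 2*I)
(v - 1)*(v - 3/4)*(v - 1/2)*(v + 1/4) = v^4 - 2*v^3 + 17*v^2/16 + v/32 - 3/32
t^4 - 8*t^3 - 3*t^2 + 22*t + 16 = (t - 8)*(t - 2)*(t + 1)^2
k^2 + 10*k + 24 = (k + 4)*(k + 6)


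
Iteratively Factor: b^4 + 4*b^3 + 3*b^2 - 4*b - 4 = (b + 2)*(b^3 + 2*b^2 - b - 2) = (b + 2)^2*(b^2 - 1) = (b - 1)*(b + 2)^2*(b + 1)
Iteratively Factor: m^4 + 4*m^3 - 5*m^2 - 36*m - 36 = (m + 2)*(m^3 + 2*m^2 - 9*m - 18) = (m + 2)^2*(m^2 - 9) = (m + 2)^2*(m + 3)*(m - 3)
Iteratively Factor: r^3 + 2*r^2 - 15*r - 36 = (r - 4)*(r^2 + 6*r + 9) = (r - 4)*(r + 3)*(r + 3)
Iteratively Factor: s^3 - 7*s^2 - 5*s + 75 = (s + 3)*(s^2 - 10*s + 25) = (s - 5)*(s + 3)*(s - 5)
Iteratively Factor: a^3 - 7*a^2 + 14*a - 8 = (a - 4)*(a^2 - 3*a + 2) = (a - 4)*(a - 1)*(a - 2)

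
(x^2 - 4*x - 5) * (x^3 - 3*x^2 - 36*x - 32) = x^5 - 7*x^4 - 29*x^3 + 127*x^2 + 308*x + 160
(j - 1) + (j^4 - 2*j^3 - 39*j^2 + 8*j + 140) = j^4 - 2*j^3 - 39*j^2 + 9*j + 139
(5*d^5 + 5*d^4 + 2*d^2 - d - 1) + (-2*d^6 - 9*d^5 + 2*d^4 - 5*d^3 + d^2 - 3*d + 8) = -2*d^6 - 4*d^5 + 7*d^4 - 5*d^3 + 3*d^2 - 4*d + 7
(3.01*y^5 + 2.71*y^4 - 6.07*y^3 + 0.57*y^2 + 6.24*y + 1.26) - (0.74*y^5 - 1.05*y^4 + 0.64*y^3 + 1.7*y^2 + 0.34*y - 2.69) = 2.27*y^5 + 3.76*y^4 - 6.71*y^3 - 1.13*y^2 + 5.9*y + 3.95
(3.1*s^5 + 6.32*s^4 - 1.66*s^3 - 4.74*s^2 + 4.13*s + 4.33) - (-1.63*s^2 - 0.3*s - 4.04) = 3.1*s^5 + 6.32*s^4 - 1.66*s^3 - 3.11*s^2 + 4.43*s + 8.37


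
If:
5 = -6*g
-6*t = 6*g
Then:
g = -5/6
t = 5/6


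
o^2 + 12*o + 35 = (o + 5)*(o + 7)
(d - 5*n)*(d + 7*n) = d^2 + 2*d*n - 35*n^2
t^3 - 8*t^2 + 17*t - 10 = (t - 5)*(t - 2)*(t - 1)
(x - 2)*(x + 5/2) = x^2 + x/2 - 5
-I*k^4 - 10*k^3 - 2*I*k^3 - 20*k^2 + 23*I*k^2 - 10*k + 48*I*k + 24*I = (k + 1)*(k - 6*I)*(k - 4*I)*(-I*k - I)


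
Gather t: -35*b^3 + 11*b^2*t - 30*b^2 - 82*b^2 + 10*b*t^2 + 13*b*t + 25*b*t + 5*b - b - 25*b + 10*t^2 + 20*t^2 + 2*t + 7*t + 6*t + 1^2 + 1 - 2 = -35*b^3 - 112*b^2 - 21*b + t^2*(10*b + 30) + t*(11*b^2 + 38*b + 15)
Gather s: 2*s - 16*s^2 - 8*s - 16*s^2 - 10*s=-32*s^2 - 16*s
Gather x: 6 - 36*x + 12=18 - 36*x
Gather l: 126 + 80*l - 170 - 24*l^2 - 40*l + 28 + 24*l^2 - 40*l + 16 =0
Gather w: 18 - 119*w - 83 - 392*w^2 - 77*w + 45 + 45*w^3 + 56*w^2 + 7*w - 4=45*w^3 - 336*w^2 - 189*w - 24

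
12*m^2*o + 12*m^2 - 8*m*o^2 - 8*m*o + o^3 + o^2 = (-6*m + o)*(-2*m + o)*(o + 1)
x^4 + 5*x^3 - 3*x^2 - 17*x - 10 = (x - 2)*(x + 1)^2*(x + 5)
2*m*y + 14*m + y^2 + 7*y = (2*m + y)*(y + 7)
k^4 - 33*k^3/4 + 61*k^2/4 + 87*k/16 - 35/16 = (k - 5)*(k - 7/2)*(k - 1/4)*(k + 1/2)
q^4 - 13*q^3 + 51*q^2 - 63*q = q*(q - 7)*(q - 3)^2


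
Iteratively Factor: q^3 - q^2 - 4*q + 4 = (q - 2)*(q^2 + q - 2) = (q - 2)*(q - 1)*(q + 2)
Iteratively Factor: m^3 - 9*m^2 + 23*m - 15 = (m - 1)*(m^2 - 8*m + 15) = (m - 3)*(m - 1)*(m - 5)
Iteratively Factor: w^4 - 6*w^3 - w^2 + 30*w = (w + 2)*(w^3 - 8*w^2 + 15*w) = w*(w + 2)*(w^2 - 8*w + 15) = w*(w - 5)*(w + 2)*(w - 3)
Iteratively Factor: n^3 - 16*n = (n)*(n^2 - 16) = n*(n - 4)*(n + 4)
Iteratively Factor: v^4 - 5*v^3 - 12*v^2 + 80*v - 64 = (v - 1)*(v^3 - 4*v^2 - 16*v + 64) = (v - 4)*(v - 1)*(v^2 - 16) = (v - 4)^2*(v - 1)*(v + 4)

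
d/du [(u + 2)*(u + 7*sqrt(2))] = 2*u + 2 + 7*sqrt(2)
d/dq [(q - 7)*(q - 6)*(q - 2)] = 3*q^2 - 30*q + 68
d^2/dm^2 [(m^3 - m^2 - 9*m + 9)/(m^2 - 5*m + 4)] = 14/(m^3 - 12*m^2 + 48*m - 64)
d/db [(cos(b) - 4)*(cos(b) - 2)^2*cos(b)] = 4*(-cos(b)^3 + 6*cos(b)^2 - 10*cos(b) + 4)*sin(b)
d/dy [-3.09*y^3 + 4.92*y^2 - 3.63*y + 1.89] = -9.27*y^2 + 9.84*y - 3.63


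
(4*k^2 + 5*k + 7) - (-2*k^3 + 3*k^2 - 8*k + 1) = 2*k^3 + k^2 + 13*k + 6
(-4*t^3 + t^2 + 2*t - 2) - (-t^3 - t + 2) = -3*t^3 + t^2 + 3*t - 4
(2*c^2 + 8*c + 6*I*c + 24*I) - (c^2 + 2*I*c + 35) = c^2 + 8*c + 4*I*c - 35 + 24*I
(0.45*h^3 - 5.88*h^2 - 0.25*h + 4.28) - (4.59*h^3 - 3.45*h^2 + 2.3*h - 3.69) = -4.14*h^3 - 2.43*h^2 - 2.55*h + 7.97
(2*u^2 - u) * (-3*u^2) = -6*u^4 + 3*u^3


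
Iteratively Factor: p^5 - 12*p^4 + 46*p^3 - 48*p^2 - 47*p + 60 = (p - 4)*(p^4 - 8*p^3 + 14*p^2 + 8*p - 15) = (p - 4)*(p - 3)*(p^3 - 5*p^2 - p + 5) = (p - 4)*(p - 3)*(p + 1)*(p^2 - 6*p + 5) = (p - 4)*(p - 3)*(p - 1)*(p + 1)*(p - 5)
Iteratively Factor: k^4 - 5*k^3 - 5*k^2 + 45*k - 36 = (k - 3)*(k^3 - 2*k^2 - 11*k + 12) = (k - 4)*(k - 3)*(k^2 + 2*k - 3) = (k - 4)*(k - 3)*(k + 3)*(k - 1)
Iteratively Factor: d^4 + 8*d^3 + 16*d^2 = (d + 4)*(d^3 + 4*d^2) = (d + 4)^2*(d^2) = d*(d + 4)^2*(d)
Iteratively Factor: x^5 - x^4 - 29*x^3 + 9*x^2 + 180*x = (x)*(x^4 - x^3 - 29*x^2 + 9*x + 180) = x*(x + 3)*(x^3 - 4*x^2 - 17*x + 60) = x*(x - 3)*(x + 3)*(x^2 - x - 20) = x*(x - 3)*(x + 3)*(x + 4)*(x - 5)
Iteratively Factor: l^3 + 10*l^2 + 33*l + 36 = (l + 4)*(l^2 + 6*l + 9) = (l + 3)*(l + 4)*(l + 3)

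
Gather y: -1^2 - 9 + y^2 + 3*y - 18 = y^2 + 3*y - 28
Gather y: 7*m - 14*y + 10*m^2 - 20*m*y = 10*m^2 + 7*m + y*(-20*m - 14)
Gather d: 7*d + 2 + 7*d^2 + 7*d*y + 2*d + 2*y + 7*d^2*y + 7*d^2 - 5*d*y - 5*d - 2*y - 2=d^2*(7*y + 14) + d*(2*y + 4)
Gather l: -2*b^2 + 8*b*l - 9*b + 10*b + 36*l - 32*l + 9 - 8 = -2*b^2 + b + l*(8*b + 4) + 1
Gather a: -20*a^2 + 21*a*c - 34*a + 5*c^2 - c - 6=-20*a^2 + a*(21*c - 34) + 5*c^2 - c - 6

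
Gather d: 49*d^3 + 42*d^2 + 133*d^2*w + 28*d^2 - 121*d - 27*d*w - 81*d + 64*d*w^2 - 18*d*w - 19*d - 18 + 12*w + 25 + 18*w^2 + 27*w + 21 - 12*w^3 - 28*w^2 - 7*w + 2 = 49*d^3 + d^2*(133*w + 70) + d*(64*w^2 - 45*w - 221) - 12*w^3 - 10*w^2 + 32*w + 30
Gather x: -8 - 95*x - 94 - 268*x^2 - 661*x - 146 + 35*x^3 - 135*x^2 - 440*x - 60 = 35*x^3 - 403*x^2 - 1196*x - 308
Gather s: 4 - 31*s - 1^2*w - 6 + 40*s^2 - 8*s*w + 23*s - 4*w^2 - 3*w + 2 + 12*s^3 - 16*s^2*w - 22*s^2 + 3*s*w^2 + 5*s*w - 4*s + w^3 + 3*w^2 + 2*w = 12*s^3 + s^2*(18 - 16*w) + s*(3*w^2 - 3*w - 12) + w^3 - w^2 - 2*w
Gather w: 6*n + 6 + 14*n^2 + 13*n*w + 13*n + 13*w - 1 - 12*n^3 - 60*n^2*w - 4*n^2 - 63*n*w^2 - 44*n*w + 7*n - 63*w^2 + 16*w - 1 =-12*n^3 + 10*n^2 + 26*n + w^2*(-63*n - 63) + w*(-60*n^2 - 31*n + 29) + 4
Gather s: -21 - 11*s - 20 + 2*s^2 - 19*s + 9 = 2*s^2 - 30*s - 32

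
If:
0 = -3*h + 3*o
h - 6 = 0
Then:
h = 6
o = 6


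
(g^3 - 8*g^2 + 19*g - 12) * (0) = 0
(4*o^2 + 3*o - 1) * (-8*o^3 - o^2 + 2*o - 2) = -32*o^5 - 28*o^4 + 13*o^3 - o^2 - 8*o + 2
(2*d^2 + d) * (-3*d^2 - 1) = -6*d^4 - 3*d^3 - 2*d^2 - d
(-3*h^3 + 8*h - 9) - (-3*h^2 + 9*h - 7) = -3*h^3 + 3*h^2 - h - 2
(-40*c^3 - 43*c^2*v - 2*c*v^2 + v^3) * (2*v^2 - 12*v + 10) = -80*c^3*v^2 + 480*c^3*v - 400*c^3 - 86*c^2*v^3 + 516*c^2*v^2 - 430*c^2*v - 4*c*v^4 + 24*c*v^3 - 20*c*v^2 + 2*v^5 - 12*v^4 + 10*v^3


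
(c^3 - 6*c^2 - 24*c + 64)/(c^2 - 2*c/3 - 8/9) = 9*(-c^3 + 6*c^2 + 24*c - 64)/(-9*c^2 + 6*c + 8)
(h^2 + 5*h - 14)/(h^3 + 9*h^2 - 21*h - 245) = (h - 2)/(h^2 + 2*h - 35)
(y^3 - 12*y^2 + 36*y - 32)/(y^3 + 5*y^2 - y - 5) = (y^3 - 12*y^2 + 36*y - 32)/(y^3 + 5*y^2 - y - 5)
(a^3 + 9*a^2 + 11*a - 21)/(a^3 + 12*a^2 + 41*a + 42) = (a - 1)/(a + 2)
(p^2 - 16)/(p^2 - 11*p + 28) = (p + 4)/(p - 7)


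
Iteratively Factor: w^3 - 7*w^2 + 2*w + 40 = (w - 4)*(w^2 - 3*w - 10) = (w - 5)*(w - 4)*(w + 2)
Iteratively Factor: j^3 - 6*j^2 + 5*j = (j - 5)*(j^2 - j) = (j - 5)*(j - 1)*(j)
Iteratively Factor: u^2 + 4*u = (u + 4)*(u)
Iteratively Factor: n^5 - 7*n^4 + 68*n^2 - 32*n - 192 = (n - 4)*(n^4 - 3*n^3 - 12*n^2 + 20*n + 48) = (n - 4)*(n + 2)*(n^3 - 5*n^2 - 2*n + 24) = (n - 4)^2*(n + 2)*(n^2 - n - 6) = (n - 4)^2*(n + 2)^2*(n - 3)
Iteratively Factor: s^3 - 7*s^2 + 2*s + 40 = (s - 5)*(s^2 - 2*s - 8) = (s - 5)*(s + 2)*(s - 4)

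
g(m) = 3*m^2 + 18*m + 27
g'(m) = 6*m + 18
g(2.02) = 75.60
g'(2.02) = 30.12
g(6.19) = 253.37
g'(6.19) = 55.14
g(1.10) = 50.43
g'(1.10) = 24.60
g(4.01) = 147.42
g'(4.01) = 42.06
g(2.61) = 94.42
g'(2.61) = 33.66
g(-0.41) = 20.12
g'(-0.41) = 15.54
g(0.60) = 38.88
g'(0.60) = 21.60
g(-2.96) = 0.00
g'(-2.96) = 0.24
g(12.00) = 675.00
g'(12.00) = 90.00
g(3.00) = 108.00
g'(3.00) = 36.00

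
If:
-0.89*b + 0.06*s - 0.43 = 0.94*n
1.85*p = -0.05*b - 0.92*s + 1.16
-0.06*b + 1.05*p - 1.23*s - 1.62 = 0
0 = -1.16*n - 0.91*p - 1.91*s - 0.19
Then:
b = -0.51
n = -0.01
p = 0.90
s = -0.52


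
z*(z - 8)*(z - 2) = z^3 - 10*z^2 + 16*z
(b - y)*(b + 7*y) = b^2 + 6*b*y - 7*y^2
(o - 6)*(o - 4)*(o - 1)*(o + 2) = o^4 - 9*o^3 + 12*o^2 + 44*o - 48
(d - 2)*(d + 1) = d^2 - d - 2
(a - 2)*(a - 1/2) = a^2 - 5*a/2 + 1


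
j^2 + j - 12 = (j - 3)*(j + 4)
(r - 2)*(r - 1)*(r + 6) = r^3 + 3*r^2 - 16*r + 12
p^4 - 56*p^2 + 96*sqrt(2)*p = p*(p - 4*sqrt(2))*(p - 2*sqrt(2))*(p + 6*sqrt(2))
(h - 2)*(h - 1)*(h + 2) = h^3 - h^2 - 4*h + 4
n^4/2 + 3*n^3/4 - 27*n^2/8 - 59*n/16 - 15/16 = (n/2 + 1/4)*(n - 5/2)*(n + 1/2)*(n + 3)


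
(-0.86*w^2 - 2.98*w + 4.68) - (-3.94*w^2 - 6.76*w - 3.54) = 3.08*w^2 + 3.78*w + 8.22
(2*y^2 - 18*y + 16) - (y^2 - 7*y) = y^2 - 11*y + 16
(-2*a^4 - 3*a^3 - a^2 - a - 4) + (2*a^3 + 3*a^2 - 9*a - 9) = -2*a^4 - a^3 + 2*a^2 - 10*a - 13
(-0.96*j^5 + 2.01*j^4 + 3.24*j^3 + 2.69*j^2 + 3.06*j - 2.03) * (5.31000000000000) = -5.0976*j^5 + 10.6731*j^4 + 17.2044*j^3 + 14.2839*j^2 + 16.2486*j - 10.7793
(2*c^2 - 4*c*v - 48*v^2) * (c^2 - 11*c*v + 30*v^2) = 2*c^4 - 26*c^3*v + 56*c^2*v^2 + 408*c*v^3 - 1440*v^4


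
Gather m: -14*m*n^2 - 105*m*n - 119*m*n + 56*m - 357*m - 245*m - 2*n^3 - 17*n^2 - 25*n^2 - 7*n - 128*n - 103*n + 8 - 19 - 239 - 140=m*(-14*n^2 - 224*n - 546) - 2*n^3 - 42*n^2 - 238*n - 390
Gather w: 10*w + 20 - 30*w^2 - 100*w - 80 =-30*w^2 - 90*w - 60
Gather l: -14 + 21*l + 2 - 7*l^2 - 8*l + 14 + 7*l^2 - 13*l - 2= 0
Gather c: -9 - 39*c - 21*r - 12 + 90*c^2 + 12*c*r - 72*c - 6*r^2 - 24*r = 90*c^2 + c*(12*r - 111) - 6*r^2 - 45*r - 21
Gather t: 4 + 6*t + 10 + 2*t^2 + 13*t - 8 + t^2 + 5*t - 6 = 3*t^2 + 24*t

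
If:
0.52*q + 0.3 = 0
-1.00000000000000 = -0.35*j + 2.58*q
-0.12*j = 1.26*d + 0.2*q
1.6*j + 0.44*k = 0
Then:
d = 0.22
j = -1.40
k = 5.07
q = -0.58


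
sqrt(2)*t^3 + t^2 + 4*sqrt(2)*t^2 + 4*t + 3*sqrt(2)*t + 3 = (t + 1)*(t + 3)*(sqrt(2)*t + 1)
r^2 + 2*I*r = r*(r + 2*I)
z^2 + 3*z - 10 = (z - 2)*(z + 5)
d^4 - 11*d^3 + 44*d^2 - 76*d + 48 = (d - 4)*(d - 3)*(d - 2)^2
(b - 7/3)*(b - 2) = b^2 - 13*b/3 + 14/3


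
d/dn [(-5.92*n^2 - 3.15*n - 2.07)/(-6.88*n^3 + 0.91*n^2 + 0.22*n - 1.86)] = (-40.7296*n^4 - 43.344*n^3 - 41.1607*n^2 + 25.7898*n + 6.3144)/(47.3344*n^6 - 12.5216*n^5 - 2.1991*n^4 + 25.994*n^3 - 3.3368*n^2 - 0.8184*n + 3.4596)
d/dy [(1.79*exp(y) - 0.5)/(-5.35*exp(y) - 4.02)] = -9.8708*exp(y)/(5.35*exp(y) + 4.02)^2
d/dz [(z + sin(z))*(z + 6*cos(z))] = -(z + sin(z))*(6*sin(z) - 1) + (z + 6*cos(z))*(cos(z) + 1)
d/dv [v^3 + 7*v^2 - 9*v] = 3*v^2 + 14*v - 9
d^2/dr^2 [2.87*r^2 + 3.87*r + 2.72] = 5.74000000000000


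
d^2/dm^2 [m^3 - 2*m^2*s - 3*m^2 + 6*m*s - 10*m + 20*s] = 6*m - 4*s - 6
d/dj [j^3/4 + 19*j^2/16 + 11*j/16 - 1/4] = 3*j^2/4 + 19*j/8 + 11/16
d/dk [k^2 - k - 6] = 2*k - 1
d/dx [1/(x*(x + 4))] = 2*(-x - 2)/(x^2*(x^2 + 8*x + 16))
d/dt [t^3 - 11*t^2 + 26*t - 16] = 3*t^2 - 22*t + 26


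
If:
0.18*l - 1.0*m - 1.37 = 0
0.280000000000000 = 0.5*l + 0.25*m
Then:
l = 1.14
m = -1.16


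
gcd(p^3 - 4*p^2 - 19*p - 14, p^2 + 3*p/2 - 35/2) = 1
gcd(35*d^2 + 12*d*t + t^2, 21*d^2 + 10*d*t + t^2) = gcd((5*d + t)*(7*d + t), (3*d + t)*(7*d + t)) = 7*d + t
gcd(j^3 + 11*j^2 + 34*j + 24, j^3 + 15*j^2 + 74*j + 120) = j^2 + 10*j + 24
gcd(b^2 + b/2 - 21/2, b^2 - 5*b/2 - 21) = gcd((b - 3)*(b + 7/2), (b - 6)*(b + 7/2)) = b + 7/2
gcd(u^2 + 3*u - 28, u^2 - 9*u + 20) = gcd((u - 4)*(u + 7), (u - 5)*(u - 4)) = u - 4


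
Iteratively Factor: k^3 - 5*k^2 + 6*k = (k - 3)*(k^2 - 2*k) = (k - 3)*(k - 2)*(k)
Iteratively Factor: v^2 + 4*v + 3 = (v + 3)*(v + 1)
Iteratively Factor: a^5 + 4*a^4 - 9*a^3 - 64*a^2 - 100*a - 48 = (a + 2)*(a^4 + 2*a^3 - 13*a^2 - 38*a - 24) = (a + 1)*(a + 2)*(a^3 + a^2 - 14*a - 24) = (a + 1)*(a + 2)^2*(a^2 - a - 12) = (a - 4)*(a + 1)*(a + 2)^2*(a + 3)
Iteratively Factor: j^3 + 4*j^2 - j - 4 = (j + 1)*(j^2 + 3*j - 4) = (j - 1)*(j + 1)*(j + 4)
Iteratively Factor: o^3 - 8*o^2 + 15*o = (o - 5)*(o^2 - 3*o) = o*(o - 5)*(o - 3)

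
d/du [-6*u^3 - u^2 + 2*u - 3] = -18*u^2 - 2*u + 2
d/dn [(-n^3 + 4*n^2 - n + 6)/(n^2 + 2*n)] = (-n^4 - 4*n^3 + 9*n^2 - 12*n - 12)/(n^2*(n^2 + 4*n + 4))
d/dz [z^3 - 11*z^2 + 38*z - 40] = 3*z^2 - 22*z + 38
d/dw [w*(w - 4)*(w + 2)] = 3*w^2 - 4*w - 8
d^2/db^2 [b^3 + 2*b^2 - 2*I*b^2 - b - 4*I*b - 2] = 6*b + 4 - 4*I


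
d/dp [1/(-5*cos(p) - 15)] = -sin(p)/(5*(cos(p) + 3)^2)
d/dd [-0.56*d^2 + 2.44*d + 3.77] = 2.44 - 1.12*d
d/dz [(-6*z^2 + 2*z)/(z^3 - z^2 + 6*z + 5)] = 2*(3*z^4 - 2*z^3 - 17*z^2 - 30*z + 5)/(z^6 - 2*z^5 + 13*z^4 - 2*z^3 + 26*z^2 + 60*z + 25)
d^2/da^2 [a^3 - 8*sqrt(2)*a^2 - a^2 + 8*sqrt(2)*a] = 6*a - 16*sqrt(2) - 2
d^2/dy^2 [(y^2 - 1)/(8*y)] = -1/(4*y^3)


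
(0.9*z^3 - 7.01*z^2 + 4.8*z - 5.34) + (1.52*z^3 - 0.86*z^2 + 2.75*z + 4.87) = 2.42*z^3 - 7.87*z^2 + 7.55*z - 0.47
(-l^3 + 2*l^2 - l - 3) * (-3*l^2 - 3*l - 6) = 3*l^5 - 3*l^4 + 3*l^3 + 15*l + 18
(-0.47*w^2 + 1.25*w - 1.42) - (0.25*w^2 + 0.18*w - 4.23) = -0.72*w^2 + 1.07*w + 2.81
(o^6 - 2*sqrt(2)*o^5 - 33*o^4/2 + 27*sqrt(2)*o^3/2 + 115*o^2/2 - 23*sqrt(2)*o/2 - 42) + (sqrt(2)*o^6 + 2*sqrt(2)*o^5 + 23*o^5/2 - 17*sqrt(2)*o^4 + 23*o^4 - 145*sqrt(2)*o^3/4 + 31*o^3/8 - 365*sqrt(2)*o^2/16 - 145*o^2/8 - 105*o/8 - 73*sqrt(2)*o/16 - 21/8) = o^6 + sqrt(2)*o^6 + 23*o^5/2 - 17*sqrt(2)*o^4 + 13*o^4/2 - 91*sqrt(2)*o^3/4 + 31*o^3/8 - 365*sqrt(2)*o^2/16 + 315*o^2/8 - 257*sqrt(2)*o/16 - 105*o/8 - 357/8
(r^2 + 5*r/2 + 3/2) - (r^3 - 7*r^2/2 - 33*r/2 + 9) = -r^3 + 9*r^2/2 + 19*r - 15/2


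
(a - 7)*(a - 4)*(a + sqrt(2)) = a^3 - 11*a^2 + sqrt(2)*a^2 - 11*sqrt(2)*a + 28*a + 28*sqrt(2)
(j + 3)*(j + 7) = j^2 + 10*j + 21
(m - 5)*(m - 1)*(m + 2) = m^3 - 4*m^2 - 7*m + 10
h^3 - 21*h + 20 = (h - 4)*(h - 1)*(h + 5)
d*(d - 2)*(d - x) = d^3 - d^2*x - 2*d^2 + 2*d*x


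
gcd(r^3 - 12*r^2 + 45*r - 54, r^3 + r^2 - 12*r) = r - 3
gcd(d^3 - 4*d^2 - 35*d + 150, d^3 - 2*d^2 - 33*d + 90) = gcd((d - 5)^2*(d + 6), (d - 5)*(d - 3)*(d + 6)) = d^2 + d - 30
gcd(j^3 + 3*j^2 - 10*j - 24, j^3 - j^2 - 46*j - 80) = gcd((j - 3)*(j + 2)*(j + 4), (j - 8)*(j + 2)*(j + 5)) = j + 2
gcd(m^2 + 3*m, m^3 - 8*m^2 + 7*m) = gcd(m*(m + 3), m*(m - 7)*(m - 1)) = m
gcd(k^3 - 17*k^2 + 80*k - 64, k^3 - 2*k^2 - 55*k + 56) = k^2 - 9*k + 8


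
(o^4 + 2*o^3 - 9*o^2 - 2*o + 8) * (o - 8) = o^5 - 6*o^4 - 25*o^3 + 70*o^2 + 24*o - 64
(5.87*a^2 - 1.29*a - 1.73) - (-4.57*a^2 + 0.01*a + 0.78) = 10.44*a^2 - 1.3*a - 2.51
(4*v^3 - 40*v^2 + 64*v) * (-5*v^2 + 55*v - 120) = -20*v^5 + 420*v^4 - 3000*v^3 + 8320*v^2 - 7680*v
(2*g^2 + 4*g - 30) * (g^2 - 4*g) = 2*g^4 - 4*g^3 - 46*g^2 + 120*g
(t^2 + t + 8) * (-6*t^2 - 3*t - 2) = -6*t^4 - 9*t^3 - 53*t^2 - 26*t - 16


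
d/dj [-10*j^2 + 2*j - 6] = 2 - 20*j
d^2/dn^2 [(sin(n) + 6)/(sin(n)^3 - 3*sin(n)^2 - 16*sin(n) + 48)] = (-4*sin(n)^7 - 45*sin(n)^6 + 131*sin(n)^5 + 702*sin(n)^4 + 626*sin(n)^3 - 6588*sin(n)^2 - 6048*sin(n) + 6336)/(sin(n)^3 - 3*sin(n)^2 - 16*sin(n) + 48)^3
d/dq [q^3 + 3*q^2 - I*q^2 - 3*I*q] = 3*q^2 + 2*q*(3 - I) - 3*I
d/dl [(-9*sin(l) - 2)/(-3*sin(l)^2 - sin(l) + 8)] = (-12*sin(l) + 27*cos(l)^2 - 101)*cos(l)/(3*sin(l)^2 + sin(l) - 8)^2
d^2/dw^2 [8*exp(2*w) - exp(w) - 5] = (32*exp(w) - 1)*exp(w)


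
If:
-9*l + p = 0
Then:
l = p/9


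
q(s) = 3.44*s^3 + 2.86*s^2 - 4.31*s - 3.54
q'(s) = 10.32*s^2 + 5.72*s - 4.31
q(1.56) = 9.76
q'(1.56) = 29.73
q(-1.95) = -9.77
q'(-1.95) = 23.78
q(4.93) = 456.92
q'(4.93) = 274.72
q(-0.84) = 0.06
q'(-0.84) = -1.83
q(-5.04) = -349.57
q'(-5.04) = 229.01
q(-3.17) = -70.72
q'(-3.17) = 81.26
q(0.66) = -4.15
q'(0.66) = 3.96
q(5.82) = 746.40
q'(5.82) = 378.54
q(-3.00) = -57.75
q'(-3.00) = 71.41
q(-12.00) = -5484.30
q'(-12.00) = 1413.13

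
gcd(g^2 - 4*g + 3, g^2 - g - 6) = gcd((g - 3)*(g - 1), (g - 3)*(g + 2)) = g - 3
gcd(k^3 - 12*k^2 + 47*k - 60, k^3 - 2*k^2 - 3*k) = k - 3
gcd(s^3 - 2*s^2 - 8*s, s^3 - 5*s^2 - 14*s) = s^2 + 2*s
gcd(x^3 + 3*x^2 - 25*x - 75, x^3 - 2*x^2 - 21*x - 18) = x + 3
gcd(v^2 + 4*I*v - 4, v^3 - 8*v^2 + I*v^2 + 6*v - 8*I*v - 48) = 1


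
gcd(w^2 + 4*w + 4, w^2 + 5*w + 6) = w + 2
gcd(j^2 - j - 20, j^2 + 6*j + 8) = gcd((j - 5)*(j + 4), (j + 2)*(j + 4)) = j + 4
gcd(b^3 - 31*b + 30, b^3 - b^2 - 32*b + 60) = b^2 + b - 30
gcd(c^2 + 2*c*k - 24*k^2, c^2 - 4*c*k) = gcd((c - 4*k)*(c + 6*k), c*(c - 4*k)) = c - 4*k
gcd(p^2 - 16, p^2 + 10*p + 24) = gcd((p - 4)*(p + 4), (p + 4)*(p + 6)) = p + 4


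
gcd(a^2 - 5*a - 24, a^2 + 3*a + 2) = 1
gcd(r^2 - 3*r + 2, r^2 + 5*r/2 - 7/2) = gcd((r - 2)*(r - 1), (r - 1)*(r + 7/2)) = r - 1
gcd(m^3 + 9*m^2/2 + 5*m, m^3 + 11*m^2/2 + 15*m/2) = m^2 + 5*m/2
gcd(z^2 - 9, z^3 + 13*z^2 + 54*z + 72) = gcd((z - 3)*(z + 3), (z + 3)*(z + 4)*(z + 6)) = z + 3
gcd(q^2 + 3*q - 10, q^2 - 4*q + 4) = q - 2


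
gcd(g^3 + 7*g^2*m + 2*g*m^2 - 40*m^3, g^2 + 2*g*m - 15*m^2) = g + 5*m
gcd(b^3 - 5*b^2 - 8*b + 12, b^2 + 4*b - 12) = 1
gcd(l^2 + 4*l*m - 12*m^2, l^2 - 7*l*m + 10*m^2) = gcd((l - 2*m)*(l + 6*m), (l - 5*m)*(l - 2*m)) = l - 2*m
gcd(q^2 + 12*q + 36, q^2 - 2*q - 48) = q + 6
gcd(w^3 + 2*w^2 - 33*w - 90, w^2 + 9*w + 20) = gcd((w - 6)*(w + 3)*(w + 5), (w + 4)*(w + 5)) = w + 5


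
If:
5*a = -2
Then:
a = -2/5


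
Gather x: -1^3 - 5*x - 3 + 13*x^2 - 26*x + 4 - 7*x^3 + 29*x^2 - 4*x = -7*x^3 + 42*x^2 - 35*x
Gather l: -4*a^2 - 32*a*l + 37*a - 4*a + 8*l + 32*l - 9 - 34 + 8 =-4*a^2 + 33*a + l*(40 - 32*a) - 35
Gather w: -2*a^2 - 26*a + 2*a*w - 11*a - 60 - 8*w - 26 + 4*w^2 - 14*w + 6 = -2*a^2 - 37*a + 4*w^2 + w*(2*a - 22) - 80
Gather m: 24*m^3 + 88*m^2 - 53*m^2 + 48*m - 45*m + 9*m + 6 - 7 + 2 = 24*m^3 + 35*m^2 + 12*m + 1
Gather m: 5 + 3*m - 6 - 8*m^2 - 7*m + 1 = -8*m^2 - 4*m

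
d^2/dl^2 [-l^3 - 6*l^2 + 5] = -6*l - 12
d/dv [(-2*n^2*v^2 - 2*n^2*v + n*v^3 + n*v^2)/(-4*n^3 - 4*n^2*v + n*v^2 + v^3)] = n*(4*n^2*v + 2*n^2 + 3*n*v^2 - v^2)/(4*n^4 + 12*n^3*v + 13*n^2*v^2 + 6*n*v^3 + v^4)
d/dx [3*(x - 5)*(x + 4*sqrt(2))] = 6*x - 15 + 12*sqrt(2)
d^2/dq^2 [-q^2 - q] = -2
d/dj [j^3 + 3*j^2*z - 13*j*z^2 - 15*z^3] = 3*j^2 + 6*j*z - 13*z^2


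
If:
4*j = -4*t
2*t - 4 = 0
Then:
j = -2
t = 2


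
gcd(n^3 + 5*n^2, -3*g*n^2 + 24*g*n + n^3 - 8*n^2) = n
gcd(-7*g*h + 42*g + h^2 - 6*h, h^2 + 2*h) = 1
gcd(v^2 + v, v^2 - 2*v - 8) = 1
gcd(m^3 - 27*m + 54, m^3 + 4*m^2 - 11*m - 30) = m - 3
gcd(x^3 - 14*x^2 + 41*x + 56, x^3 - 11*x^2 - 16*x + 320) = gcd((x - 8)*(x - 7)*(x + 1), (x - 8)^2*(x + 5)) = x - 8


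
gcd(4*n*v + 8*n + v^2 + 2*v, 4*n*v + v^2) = 4*n + v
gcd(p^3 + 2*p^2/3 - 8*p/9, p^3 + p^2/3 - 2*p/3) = p^2 - 2*p/3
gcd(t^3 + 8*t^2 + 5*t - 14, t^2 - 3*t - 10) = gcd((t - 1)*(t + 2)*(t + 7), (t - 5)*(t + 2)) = t + 2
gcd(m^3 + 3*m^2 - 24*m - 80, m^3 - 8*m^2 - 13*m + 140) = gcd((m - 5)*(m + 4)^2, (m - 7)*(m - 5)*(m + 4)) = m^2 - m - 20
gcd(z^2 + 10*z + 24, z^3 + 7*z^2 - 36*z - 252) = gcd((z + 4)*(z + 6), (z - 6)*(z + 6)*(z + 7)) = z + 6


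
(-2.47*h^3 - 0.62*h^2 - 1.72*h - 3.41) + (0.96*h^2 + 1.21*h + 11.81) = -2.47*h^3 + 0.34*h^2 - 0.51*h + 8.4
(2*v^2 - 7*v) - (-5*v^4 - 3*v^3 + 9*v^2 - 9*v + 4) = 5*v^4 + 3*v^3 - 7*v^2 + 2*v - 4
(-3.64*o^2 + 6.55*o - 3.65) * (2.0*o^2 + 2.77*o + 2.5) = -7.28*o^4 + 3.0172*o^3 + 1.7435*o^2 + 6.2645*o - 9.125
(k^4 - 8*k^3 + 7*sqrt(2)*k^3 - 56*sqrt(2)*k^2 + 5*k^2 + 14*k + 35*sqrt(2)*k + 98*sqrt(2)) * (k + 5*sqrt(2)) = k^5 - 8*k^4 + 12*sqrt(2)*k^4 - 96*sqrt(2)*k^3 + 75*k^3 - 546*k^2 + 60*sqrt(2)*k^2 + 168*sqrt(2)*k + 350*k + 980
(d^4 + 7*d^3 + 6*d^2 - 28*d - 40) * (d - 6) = d^5 + d^4 - 36*d^3 - 64*d^2 + 128*d + 240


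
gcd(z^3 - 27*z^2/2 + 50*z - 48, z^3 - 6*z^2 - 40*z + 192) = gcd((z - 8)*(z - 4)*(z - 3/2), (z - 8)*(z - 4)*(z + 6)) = z^2 - 12*z + 32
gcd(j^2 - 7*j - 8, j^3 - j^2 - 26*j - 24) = j + 1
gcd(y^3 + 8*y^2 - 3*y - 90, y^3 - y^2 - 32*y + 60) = y + 6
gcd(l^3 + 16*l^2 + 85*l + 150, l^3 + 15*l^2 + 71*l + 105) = l + 5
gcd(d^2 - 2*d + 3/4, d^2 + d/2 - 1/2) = d - 1/2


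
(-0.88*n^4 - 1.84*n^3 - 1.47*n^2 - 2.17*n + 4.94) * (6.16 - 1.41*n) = 1.2408*n^5 - 2.8264*n^4 - 9.2617*n^3 - 5.9955*n^2 - 20.3326*n + 30.4304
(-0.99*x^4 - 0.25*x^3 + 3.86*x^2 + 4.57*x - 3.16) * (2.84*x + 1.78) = -2.8116*x^5 - 2.4722*x^4 + 10.5174*x^3 + 19.8496*x^2 - 0.839799999999999*x - 5.6248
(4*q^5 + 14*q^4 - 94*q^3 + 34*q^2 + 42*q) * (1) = 4*q^5 + 14*q^4 - 94*q^3 + 34*q^2 + 42*q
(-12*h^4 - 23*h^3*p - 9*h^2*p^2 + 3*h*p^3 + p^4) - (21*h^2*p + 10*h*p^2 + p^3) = -12*h^4 - 23*h^3*p - 9*h^2*p^2 - 21*h^2*p + 3*h*p^3 - 10*h*p^2 + p^4 - p^3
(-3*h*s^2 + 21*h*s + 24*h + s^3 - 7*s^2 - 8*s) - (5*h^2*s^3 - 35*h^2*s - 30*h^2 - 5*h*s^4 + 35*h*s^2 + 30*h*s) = -5*h^2*s^3 + 35*h^2*s + 30*h^2 + 5*h*s^4 - 38*h*s^2 - 9*h*s + 24*h + s^3 - 7*s^2 - 8*s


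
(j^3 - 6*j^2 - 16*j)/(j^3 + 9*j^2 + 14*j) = (j - 8)/(j + 7)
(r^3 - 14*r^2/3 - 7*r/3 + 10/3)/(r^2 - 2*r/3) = r - 4 - 5/r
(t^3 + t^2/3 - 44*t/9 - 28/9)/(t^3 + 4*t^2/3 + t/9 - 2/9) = (3*t^2 - t - 14)/(3*t^2 + 2*t - 1)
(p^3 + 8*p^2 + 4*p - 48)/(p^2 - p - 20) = (p^2 + 4*p - 12)/(p - 5)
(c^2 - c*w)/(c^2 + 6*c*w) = (c - w)/(c + 6*w)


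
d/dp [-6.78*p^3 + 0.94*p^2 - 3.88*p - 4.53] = -20.34*p^2 + 1.88*p - 3.88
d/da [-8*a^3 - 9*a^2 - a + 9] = -24*a^2 - 18*a - 1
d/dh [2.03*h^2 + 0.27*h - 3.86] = 4.06*h + 0.27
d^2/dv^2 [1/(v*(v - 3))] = 2*(v^2 + v*(v - 3) + (v - 3)^2)/(v^3*(v - 3)^3)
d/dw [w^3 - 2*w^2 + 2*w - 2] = 3*w^2 - 4*w + 2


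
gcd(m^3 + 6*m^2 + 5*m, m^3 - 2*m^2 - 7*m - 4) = m + 1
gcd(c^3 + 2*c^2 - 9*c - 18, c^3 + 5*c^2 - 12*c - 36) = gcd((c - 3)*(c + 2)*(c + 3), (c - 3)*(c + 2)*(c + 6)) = c^2 - c - 6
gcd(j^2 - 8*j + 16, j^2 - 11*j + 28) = j - 4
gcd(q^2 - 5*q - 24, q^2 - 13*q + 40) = q - 8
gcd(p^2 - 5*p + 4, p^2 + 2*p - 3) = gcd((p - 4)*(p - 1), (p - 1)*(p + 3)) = p - 1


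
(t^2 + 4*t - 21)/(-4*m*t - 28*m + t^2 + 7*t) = (t - 3)/(-4*m + t)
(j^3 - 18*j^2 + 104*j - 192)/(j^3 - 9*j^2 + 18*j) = (j^2 - 12*j + 32)/(j*(j - 3))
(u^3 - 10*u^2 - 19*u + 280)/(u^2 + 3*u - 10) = (u^2 - 15*u + 56)/(u - 2)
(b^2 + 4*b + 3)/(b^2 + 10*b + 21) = (b + 1)/(b + 7)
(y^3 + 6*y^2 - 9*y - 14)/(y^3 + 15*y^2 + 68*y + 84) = (y^2 - y - 2)/(y^2 + 8*y + 12)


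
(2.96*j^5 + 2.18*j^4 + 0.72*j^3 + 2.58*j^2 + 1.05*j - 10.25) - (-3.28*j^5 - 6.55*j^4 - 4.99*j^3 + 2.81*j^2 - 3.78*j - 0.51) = 6.24*j^5 + 8.73*j^4 + 5.71*j^3 - 0.23*j^2 + 4.83*j - 9.74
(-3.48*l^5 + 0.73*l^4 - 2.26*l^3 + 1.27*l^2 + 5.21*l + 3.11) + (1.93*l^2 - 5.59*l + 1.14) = -3.48*l^5 + 0.73*l^4 - 2.26*l^3 + 3.2*l^2 - 0.38*l + 4.25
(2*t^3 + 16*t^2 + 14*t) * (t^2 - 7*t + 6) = 2*t^5 + 2*t^4 - 86*t^3 - 2*t^2 + 84*t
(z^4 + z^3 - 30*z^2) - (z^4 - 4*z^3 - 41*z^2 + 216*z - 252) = 5*z^3 + 11*z^2 - 216*z + 252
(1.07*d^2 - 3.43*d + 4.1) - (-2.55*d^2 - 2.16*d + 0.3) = 3.62*d^2 - 1.27*d + 3.8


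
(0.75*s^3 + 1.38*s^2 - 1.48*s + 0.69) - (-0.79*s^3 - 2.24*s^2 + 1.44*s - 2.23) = 1.54*s^3 + 3.62*s^2 - 2.92*s + 2.92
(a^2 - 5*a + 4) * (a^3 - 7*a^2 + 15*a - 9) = a^5 - 12*a^4 + 54*a^3 - 112*a^2 + 105*a - 36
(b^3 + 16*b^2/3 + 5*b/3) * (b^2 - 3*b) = b^5 + 7*b^4/3 - 43*b^3/3 - 5*b^2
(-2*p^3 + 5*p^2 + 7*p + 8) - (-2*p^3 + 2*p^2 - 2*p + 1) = 3*p^2 + 9*p + 7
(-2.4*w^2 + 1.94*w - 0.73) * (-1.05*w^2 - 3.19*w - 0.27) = 2.52*w^4 + 5.619*w^3 - 4.7741*w^2 + 1.8049*w + 0.1971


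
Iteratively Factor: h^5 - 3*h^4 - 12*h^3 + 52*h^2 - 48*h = (h - 3)*(h^4 - 12*h^2 + 16*h) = (h - 3)*(h - 2)*(h^3 + 2*h^2 - 8*h) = (h - 3)*(h - 2)*(h + 4)*(h^2 - 2*h) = (h - 3)*(h - 2)^2*(h + 4)*(h)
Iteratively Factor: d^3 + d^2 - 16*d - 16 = (d + 1)*(d^2 - 16) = (d - 4)*(d + 1)*(d + 4)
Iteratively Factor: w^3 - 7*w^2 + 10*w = (w - 2)*(w^2 - 5*w) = w*(w - 2)*(w - 5)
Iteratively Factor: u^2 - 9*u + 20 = (u - 4)*(u - 5)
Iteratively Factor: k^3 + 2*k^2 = (k)*(k^2 + 2*k) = k*(k + 2)*(k)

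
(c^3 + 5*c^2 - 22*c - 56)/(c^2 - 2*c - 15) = (-c^3 - 5*c^2 + 22*c + 56)/(-c^2 + 2*c + 15)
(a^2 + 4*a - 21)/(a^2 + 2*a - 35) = (a - 3)/(a - 5)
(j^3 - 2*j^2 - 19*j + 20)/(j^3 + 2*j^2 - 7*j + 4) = (j - 5)/(j - 1)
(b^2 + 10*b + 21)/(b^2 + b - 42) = (b + 3)/(b - 6)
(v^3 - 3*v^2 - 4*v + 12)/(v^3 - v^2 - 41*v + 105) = (v^2 - 4)/(v^2 + 2*v - 35)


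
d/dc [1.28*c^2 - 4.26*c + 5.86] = 2.56*c - 4.26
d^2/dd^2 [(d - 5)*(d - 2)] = 2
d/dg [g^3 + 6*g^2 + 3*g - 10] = 3*g^2 + 12*g + 3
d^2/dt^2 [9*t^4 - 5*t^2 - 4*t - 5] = 108*t^2 - 10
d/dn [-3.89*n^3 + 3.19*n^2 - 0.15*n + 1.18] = -11.67*n^2 + 6.38*n - 0.15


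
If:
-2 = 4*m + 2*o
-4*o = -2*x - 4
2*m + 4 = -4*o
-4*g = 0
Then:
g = 0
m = 0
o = -1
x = -4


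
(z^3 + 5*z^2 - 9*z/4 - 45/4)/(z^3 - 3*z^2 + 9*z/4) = (2*z^2 + 13*z + 15)/(z*(2*z - 3))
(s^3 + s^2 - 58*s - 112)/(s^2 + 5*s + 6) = (s^2 - s - 56)/(s + 3)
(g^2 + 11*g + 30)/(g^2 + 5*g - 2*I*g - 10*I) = (g + 6)/(g - 2*I)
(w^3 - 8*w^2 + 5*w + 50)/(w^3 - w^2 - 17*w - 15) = (w^2 - 3*w - 10)/(w^2 + 4*w + 3)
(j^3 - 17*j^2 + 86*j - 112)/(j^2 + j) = (j^3 - 17*j^2 + 86*j - 112)/(j*(j + 1))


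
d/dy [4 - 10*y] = -10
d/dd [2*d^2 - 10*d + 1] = 4*d - 10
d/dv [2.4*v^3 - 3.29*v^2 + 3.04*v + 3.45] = 7.2*v^2 - 6.58*v + 3.04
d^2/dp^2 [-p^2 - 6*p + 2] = -2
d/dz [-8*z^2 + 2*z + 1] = 2 - 16*z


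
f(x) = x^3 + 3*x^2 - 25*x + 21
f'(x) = 3*x^2 + 6*x - 25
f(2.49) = -7.21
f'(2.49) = 8.54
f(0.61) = 7.09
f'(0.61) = -20.22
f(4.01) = 33.47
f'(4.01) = 47.30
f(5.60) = 150.70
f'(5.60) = 102.68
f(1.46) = -5.99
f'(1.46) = -9.85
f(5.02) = 97.61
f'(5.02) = 80.72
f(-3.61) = 103.30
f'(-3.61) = -7.56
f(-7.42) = -36.85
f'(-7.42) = 95.65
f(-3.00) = 96.00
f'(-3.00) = -16.00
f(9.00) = 768.00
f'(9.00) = 272.00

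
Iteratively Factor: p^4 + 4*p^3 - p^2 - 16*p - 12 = (p + 1)*(p^3 + 3*p^2 - 4*p - 12) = (p + 1)*(p + 3)*(p^2 - 4) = (p - 2)*(p + 1)*(p + 3)*(p + 2)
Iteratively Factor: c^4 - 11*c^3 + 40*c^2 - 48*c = (c)*(c^3 - 11*c^2 + 40*c - 48) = c*(c - 4)*(c^2 - 7*c + 12) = c*(c - 4)^2*(c - 3)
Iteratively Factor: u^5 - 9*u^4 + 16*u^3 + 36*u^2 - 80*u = (u)*(u^4 - 9*u^3 + 16*u^2 + 36*u - 80) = u*(u + 2)*(u^3 - 11*u^2 + 38*u - 40) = u*(u - 4)*(u + 2)*(u^2 - 7*u + 10) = u*(u - 5)*(u - 4)*(u + 2)*(u - 2)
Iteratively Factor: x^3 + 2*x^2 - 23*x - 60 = (x + 4)*(x^2 - 2*x - 15) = (x - 5)*(x + 4)*(x + 3)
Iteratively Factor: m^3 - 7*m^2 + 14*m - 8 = (m - 4)*(m^2 - 3*m + 2) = (m - 4)*(m - 2)*(m - 1)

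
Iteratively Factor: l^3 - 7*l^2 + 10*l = (l - 5)*(l^2 - 2*l) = (l - 5)*(l - 2)*(l)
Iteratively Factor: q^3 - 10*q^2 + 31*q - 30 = (q - 3)*(q^2 - 7*q + 10) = (q - 3)*(q - 2)*(q - 5)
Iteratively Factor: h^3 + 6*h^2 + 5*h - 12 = (h + 4)*(h^2 + 2*h - 3) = (h + 3)*(h + 4)*(h - 1)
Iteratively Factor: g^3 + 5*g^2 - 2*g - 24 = (g + 3)*(g^2 + 2*g - 8) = (g + 3)*(g + 4)*(g - 2)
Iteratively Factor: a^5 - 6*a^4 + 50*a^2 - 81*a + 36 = (a - 4)*(a^4 - 2*a^3 - 8*a^2 + 18*a - 9) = (a - 4)*(a - 1)*(a^3 - a^2 - 9*a + 9) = (a - 4)*(a - 1)*(a + 3)*(a^2 - 4*a + 3) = (a - 4)*(a - 1)^2*(a + 3)*(a - 3)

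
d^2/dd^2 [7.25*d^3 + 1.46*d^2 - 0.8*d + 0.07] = 43.5*d + 2.92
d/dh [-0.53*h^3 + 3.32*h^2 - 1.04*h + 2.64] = -1.59*h^2 + 6.64*h - 1.04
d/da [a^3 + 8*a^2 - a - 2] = 3*a^2 + 16*a - 1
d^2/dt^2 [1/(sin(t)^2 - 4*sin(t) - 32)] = 2*(-2*sin(t)^4 + 6*sin(t)^3 - 69*sin(t)^2 + 52*sin(t) + 48)/((sin(t) - 8)^3*(sin(t) + 4)^3)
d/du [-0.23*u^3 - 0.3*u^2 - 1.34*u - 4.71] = -0.69*u^2 - 0.6*u - 1.34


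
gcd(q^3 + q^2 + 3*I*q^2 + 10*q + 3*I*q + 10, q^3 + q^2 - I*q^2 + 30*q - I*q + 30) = q^2 + q*(1 + 5*I) + 5*I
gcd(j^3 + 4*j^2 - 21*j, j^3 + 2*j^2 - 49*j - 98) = j + 7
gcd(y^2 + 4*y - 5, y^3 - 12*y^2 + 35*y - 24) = y - 1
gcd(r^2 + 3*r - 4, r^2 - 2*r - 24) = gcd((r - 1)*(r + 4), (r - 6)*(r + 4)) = r + 4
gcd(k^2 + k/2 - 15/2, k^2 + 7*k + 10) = 1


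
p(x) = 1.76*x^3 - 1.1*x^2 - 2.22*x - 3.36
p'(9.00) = 405.66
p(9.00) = 1170.60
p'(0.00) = -2.22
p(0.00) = -3.36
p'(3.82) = 66.42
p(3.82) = 70.22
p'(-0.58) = 0.83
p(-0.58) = -2.79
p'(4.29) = 85.52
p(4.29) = 105.83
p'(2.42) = 23.38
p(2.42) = 9.77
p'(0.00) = -2.22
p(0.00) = -3.36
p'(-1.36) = 10.54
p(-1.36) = -6.80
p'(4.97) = 117.27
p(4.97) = 174.50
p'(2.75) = 31.66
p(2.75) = 18.82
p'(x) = 5.28*x^2 - 2.2*x - 2.22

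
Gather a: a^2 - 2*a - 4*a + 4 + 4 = a^2 - 6*a + 8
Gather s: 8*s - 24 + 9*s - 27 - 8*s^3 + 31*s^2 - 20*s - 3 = -8*s^3 + 31*s^2 - 3*s - 54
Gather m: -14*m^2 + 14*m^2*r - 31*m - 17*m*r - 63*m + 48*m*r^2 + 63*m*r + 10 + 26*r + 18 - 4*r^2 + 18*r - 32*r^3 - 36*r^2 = m^2*(14*r - 14) + m*(48*r^2 + 46*r - 94) - 32*r^3 - 40*r^2 + 44*r + 28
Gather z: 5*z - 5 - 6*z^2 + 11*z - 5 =-6*z^2 + 16*z - 10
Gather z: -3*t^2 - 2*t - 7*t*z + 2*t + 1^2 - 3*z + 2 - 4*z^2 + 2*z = -3*t^2 - 4*z^2 + z*(-7*t - 1) + 3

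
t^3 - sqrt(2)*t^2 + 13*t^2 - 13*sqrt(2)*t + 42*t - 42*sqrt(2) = (t + 6)*(t + 7)*(t - sqrt(2))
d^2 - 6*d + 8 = (d - 4)*(d - 2)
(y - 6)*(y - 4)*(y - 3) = y^3 - 13*y^2 + 54*y - 72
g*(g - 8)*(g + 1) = g^3 - 7*g^2 - 8*g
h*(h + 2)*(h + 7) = h^3 + 9*h^2 + 14*h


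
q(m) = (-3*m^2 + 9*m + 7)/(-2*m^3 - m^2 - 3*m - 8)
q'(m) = (9 - 6*m)/(-2*m^3 - m^2 - 3*m - 8) + (-3*m^2 + 9*m + 7)*(6*m^2 + 2*m + 3)/(-2*m^3 - m^2 - 3*m - 8)^2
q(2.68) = -0.16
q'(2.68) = 0.24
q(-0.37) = -0.47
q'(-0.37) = -1.41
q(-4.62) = -0.54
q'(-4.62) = -0.16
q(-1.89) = -2.73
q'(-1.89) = -4.73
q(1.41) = -0.69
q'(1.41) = 0.59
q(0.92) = -0.97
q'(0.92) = 0.46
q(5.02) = 0.08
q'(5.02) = 0.03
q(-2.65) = -1.26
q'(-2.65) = -0.84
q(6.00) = 0.10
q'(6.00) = 0.01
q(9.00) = 0.10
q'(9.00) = 0.00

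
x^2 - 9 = (x - 3)*(x + 3)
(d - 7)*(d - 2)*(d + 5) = d^3 - 4*d^2 - 31*d + 70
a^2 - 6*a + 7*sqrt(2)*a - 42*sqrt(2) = (a - 6)*(a + 7*sqrt(2))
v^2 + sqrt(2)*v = v*(v + sqrt(2))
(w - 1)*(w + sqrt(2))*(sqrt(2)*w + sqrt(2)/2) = sqrt(2)*w^3 - sqrt(2)*w^2/2 + 2*w^2 - w - sqrt(2)*w/2 - 1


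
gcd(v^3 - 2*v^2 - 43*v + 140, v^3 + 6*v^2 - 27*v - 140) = v^2 + 2*v - 35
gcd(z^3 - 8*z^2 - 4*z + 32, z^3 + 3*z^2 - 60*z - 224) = z - 8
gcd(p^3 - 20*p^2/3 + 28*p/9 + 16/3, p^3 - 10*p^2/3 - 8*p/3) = p + 2/3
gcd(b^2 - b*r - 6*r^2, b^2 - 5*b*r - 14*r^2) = b + 2*r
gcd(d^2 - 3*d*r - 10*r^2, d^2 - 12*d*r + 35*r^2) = -d + 5*r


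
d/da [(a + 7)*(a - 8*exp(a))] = a - (a + 7)*(8*exp(a) - 1) - 8*exp(a)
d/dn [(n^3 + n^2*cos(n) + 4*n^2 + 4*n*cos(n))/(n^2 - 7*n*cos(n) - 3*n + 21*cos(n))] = (-8*n^4*sin(n) + n^4 - 8*n^3*sin(n) - 14*n^3*cos(n) - 6*n^3 + 96*n^2*sin(n) - 7*n^2*cos(n)^2 + 28*n^2*cos(n) - 12*n^2 + 42*n*cos(n)^2 + 168*n*cos(n) + 84*cos(n)^2)/((n - 3)^2*(n - 7*cos(n))^2)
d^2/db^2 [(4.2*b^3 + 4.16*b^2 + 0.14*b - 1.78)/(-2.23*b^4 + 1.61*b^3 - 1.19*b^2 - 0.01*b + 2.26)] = (-41.7723599999999*b^9 - 124.123584*b^8 + 148.132656*b^7 + 170.807704*b^6 - 703.432836*b^5 - 178.170156*b^4 + 120.50076*b^3 + 62.157072*b^2 - 169.703772*b - 32.92694)/(11.089567*b^12 - 24.019107*b^11 + 35.094402*b^10 - 29.658836*b^9 - 15.204174*b^8 + 42.08169*b^7 - 51.987736*b^6 + 25.719216*b^5 + 24.787359*b^4 - 24.831071*b^3 + 18.233454*b^2 + 0.153228*b - 11.543176)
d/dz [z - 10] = 1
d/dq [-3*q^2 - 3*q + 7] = -6*q - 3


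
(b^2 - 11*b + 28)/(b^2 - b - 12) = (b - 7)/(b + 3)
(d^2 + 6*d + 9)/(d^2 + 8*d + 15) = (d + 3)/(d + 5)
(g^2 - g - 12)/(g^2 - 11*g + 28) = (g + 3)/(g - 7)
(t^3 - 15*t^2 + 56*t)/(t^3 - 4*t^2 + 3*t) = (t^2 - 15*t + 56)/(t^2 - 4*t + 3)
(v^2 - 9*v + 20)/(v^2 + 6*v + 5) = (v^2 - 9*v + 20)/(v^2 + 6*v + 5)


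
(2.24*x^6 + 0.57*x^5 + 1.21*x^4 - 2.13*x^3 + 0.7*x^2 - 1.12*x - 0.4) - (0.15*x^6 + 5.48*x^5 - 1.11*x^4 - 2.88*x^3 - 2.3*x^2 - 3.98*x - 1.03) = 2.09*x^6 - 4.91*x^5 + 2.32*x^4 + 0.75*x^3 + 3.0*x^2 + 2.86*x + 0.63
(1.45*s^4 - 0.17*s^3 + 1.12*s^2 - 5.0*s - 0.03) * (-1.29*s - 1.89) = -1.8705*s^5 - 2.5212*s^4 - 1.1235*s^3 + 4.3332*s^2 + 9.4887*s + 0.0567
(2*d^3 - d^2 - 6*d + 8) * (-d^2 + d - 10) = -2*d^5 + 3*d^4 - 15*d^3 - 4*d^2 + 68*d - 80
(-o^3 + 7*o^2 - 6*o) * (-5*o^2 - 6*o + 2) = 5*o^5 - 29*o^4 - 14*o^3 + 50*o^2 - 12*o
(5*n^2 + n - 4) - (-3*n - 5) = 5*n^2 + 4*n + 1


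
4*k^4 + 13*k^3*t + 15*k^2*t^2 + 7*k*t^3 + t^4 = (k + t)^3*(4*k + t)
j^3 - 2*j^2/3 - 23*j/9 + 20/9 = (j - 4/3)*(j - 1)*(j + 5/3)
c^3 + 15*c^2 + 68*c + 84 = (c + 2)*(c + 6)*(c + 7)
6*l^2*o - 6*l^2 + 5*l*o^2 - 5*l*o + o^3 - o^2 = (2*l + o)*(3*l + o)*(o - 1)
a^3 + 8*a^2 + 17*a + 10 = (a + 1)*(a + 2)*(a + 5)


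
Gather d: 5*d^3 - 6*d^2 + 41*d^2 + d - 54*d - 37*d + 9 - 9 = 5*d^3 + 35*d^2 - 90*d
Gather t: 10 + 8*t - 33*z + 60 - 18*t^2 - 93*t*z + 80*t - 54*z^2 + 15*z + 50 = -18*t^2 + t*(88 - 93*z) - 54*z^2 - 18*z + 120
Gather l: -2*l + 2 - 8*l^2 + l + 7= -8*l^2 - l + 9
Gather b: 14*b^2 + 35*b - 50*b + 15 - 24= 14*b^2 - 15*b - 9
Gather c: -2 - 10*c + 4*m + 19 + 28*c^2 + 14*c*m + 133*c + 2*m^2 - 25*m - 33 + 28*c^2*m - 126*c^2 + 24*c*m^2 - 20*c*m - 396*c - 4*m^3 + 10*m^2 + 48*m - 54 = c^2*(28*m - 98) + c*(24*m^2 - 6*m - 273) - 4*m^3 + 12*m^2 + 27*m - 70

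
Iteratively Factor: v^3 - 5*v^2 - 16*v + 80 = (v - 5)*(v^2 - 16) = (v - 5)*(v + 4)*(v - 4)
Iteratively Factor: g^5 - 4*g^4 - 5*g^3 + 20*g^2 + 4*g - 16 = (g + 1)*(g^4 - 5*g^3 + 20*g - 16) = (g - 4)*(g + 1)*(g^3 - g^2 - 4*g + 4) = (g - 4)*(g + 1)*(g + 2)*(g^2 - 3*g + 2) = (g - 4)*(g - 1)*(g + 1)*(g + 2)*(g - 2)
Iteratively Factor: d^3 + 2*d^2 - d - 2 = (d + 2)*(d^2 - 1) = (d + 1)*(d + 2)*(d - 1)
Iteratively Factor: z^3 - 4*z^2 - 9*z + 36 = (z + 3)*(z^2 - 7*z + 12) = (z - 4)*(z + 3)*(z - 3)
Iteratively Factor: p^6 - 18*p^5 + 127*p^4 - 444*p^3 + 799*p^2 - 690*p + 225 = (p - 5)*(p^5 - 13*p^4 + 62*p^3 - 134*p^2 + 129*p - 45) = (p - 5)*(p - 3)*(p^4 - 10*p^3 + 32*p^2 - 38*p + 15) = (p - 5)*(p - 3)*(p - 1)*(p^3 - 9*p^2 + 23*p - 15) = (p - 5)*(p - 3)*(p - 1)^2*(p^2 - 8*p + 15) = (p - 5)*(p - 3)^2*(p - 1)^2*(p - 5)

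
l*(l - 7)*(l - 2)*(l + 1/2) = l^4 - 17*l^3/2 + 19*l^2/2 + 7*l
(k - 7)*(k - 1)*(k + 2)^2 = k^4 - 4*k^3 - 21*k^2 - 4*k + 28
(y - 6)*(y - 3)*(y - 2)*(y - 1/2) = y^4 - 23*y^3/2 + 83*y^2/2 - 54*y + 18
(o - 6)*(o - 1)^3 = o^4 - 9*o^3 + 21*o^2 - 19*o + 6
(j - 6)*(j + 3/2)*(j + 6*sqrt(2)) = j^3 - 9*j^2/2 + 6*sqrt(2)*j^2 - 27*sqrt(2)*j - 9*j - 54*sqrt(2)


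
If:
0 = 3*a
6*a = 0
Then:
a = 0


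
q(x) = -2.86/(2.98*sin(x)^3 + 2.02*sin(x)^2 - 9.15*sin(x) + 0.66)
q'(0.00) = -60.08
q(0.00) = -4.33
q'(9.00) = 2.37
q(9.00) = 1.12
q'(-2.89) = 2.92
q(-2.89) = -0.95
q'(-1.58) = 0.00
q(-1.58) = -0.32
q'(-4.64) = -0.06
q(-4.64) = 0.82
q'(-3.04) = 10.45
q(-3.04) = -1.78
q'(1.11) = 0.15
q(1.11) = 0.76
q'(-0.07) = -15.64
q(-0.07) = -2.19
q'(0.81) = -0.21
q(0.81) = 0.76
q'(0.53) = -1.27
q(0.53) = 0.93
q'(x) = -2.86*(-8.94*sin(x)^2*cos(x) - 4.04*sin(x)*cos(x) + 9.15*cos(x))/(2.98*sin(x)^3 + 2.02*sin(x)^2 - 9.15*sin(x) + 0.66)^2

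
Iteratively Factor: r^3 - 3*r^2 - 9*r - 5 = (r + 1)*(r^2 - 4*r - 5) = (r + 1)^2*(r - 5)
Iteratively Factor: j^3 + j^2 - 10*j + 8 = (j - 1)*(j^2 + 2*j - 8) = (j - 1)*(j + 4)*(j - 2)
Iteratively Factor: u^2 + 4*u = (u)*(u + 4)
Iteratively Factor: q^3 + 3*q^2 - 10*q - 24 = (q + 2)*(q^2 + q - 12) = (q + 2)*(q + 4)*(q - 3)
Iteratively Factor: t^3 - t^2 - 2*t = (t - 2)*(t^2 + t) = (t - 2)*(t + 1)*(t)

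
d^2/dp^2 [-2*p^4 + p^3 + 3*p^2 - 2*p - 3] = -24*p^2 + 6*p + 6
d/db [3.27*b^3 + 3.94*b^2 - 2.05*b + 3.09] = 9.81*b^2 + 7.88*b - 2.05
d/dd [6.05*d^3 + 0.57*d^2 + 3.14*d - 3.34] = 18.15*d^2 + 1.14*d + 3.14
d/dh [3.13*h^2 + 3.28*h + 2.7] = 6.26*h + 3.28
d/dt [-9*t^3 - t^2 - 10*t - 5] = -27*t^2 - 2*t - 10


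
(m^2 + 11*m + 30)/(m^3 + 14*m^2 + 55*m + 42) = (m + 5)/(m^2 + 8*m + 7)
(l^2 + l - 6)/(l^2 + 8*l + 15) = (l - 2)/(l + 5)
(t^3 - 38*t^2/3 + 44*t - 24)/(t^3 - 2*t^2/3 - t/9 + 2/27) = 9*(t^2 - 12*t + 36)/(9*t^2 - 1)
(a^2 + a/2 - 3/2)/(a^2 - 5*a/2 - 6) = (a - 1)/(a - 4)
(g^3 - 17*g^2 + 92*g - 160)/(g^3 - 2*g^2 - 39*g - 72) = (g^2 - 9*g + 20)/(g^2 + 6*g + 9)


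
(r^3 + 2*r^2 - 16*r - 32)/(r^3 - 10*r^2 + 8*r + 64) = (r + 4)/(r - 8)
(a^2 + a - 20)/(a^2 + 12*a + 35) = (a - 4)/(a + 7)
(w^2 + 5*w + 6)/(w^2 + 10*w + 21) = (w + 2)/(w + 7)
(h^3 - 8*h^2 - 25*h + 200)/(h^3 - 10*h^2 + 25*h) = (h^2 - 3*h - 40)/(h*(h - 5))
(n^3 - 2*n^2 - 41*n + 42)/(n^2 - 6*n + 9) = (n^3 - 2*n^2 - 41*n + 42)/(n^2 - 6*n + 9)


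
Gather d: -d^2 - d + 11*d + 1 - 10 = -d^2 + 10*d - 9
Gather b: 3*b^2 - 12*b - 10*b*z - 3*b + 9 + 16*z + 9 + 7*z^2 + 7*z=3*b^2 + b*(-10*z - 15) + 7*z^2 + 23*z + 18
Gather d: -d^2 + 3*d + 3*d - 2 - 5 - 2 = -d^2 + 6*d - 9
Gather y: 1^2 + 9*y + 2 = 9*y + 3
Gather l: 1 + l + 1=l + 2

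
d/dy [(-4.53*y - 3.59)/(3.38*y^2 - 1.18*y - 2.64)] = (15.3114*y^2 + 24.2684*y + 7.723)/(11.4244*y^4 - 7.9768*y^3 - 16.454*y^2 + 6.2304*y + 6.9696)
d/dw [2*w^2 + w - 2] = 4*w + 1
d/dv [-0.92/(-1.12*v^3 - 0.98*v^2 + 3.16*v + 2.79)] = (-3.0912*v^2 - 1.8032*v + 2.9072)/(1.12*v^3 + 0.98*v^2 - 3.16*v - 2.79)^2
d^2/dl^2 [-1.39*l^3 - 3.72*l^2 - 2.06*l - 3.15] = -8.34*l - 7.44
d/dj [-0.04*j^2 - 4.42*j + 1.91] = -0.08*j - 4.42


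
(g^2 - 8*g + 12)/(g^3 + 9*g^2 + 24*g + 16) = (g^2 - 8*g + 12)/(g^3 + 9*g^2 + 24*g + 16)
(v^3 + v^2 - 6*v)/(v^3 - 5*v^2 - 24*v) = (v - 2)/(v - 8)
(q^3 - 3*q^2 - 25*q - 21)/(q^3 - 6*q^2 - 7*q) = (q + 3)/q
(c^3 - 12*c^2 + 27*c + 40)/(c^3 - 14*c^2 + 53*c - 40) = (c + 1)/(c - 1)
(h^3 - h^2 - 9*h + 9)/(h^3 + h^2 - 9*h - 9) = (h - 1)/(h + 1)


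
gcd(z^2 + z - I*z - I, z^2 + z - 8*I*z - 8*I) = z + 1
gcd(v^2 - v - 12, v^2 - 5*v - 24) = v + 3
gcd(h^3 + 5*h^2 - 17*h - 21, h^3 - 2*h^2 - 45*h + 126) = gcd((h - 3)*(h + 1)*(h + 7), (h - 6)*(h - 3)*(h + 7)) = h^2 + 4*h - 21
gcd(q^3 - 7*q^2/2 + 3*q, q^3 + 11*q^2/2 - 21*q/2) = q^2 - 3*q/2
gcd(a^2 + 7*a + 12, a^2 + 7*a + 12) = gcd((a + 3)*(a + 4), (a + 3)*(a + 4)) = a^2 + 7*a + 12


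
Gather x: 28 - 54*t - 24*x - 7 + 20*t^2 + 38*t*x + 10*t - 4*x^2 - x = 20*t^2 - 44*t - 4*x^2 + x*(38*t - 25) + 21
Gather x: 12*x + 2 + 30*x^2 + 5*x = 30*x^2 + 17*x + 2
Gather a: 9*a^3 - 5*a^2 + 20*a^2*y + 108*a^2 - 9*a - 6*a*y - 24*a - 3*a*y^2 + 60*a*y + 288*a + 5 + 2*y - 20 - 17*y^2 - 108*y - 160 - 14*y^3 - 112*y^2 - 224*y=9*a^3 + a^2*(20*y + 103) + a*(-3*y^2 + 54*y + 255) - 14*y^3 - 129*y^2 - 330*y - 175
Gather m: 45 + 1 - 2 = 44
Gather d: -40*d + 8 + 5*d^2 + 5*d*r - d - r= 5*d^2 + d*(5*r - 41) - r + 8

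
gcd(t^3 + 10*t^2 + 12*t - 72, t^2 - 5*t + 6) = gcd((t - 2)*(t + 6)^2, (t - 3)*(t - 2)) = t - 2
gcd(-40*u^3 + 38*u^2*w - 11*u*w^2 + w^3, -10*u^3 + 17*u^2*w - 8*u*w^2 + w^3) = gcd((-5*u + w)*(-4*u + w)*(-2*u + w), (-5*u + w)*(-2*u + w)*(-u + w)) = 10*u^2 - 7*u*w + w^2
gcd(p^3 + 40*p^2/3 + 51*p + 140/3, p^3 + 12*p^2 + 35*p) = p^2 + 12*p + 35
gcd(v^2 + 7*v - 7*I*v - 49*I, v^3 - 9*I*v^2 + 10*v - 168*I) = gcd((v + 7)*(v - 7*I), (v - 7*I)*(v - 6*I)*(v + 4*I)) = v - 7*I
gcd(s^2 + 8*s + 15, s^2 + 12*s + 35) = s + 5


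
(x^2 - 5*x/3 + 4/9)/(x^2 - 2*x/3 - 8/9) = (3*x - 1)/(3*x + 2)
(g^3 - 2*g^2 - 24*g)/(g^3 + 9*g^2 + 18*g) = (g^2 - 2*g - 24)/(g^2 + 9*g + 18)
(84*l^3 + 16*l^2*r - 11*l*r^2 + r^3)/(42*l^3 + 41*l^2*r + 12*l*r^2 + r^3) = (42*l^2 - 13*l*r + r^2)/(21*l^2 + 10*l*r + r^2)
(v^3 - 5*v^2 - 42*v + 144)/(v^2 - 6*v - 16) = (v^2 + 3*v - 18)/(v + 2)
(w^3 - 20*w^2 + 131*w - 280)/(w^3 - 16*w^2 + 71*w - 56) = (w - 5)/(w - 1)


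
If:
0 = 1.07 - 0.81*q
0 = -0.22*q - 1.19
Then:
No Solution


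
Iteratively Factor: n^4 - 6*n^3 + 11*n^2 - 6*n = (n)*(n^3 - 6*n^2 + 11*n - 6) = n*(n - 2)*(n^2 - 4*n + 3) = n*(n - 2)*(n - 1)*(n - 3)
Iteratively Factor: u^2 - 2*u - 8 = (u - 4)*(u + 2)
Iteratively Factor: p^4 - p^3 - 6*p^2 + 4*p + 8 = (p + 2)*(p^3 - 3*p^2 + 4) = (p + 1)*(p + 2)*(p^2 - 4*p + 4) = (p - 2)*(p + 1)*(p + 2)*(p - 2)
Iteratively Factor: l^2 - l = (l - 1)*(l)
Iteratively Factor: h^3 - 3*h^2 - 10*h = (h)*(h^2 - 3*h - 10) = h*(h + 2)*(h - 5)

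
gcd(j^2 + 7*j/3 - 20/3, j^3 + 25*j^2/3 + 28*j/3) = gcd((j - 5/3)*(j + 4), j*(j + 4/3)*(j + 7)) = 1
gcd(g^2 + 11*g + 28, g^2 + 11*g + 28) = g^2 + 11*g + 28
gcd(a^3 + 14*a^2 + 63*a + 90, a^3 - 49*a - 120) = a^2 + 8*a + 15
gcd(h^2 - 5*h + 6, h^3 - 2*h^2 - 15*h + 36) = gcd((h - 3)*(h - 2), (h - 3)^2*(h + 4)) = h - 3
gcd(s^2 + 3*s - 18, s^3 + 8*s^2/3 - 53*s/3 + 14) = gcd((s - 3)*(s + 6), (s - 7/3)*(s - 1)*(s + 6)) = s + 6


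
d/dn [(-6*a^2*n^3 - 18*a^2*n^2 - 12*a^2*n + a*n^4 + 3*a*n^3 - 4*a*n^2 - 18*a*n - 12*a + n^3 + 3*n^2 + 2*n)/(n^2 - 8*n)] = (-6*a^2*n^4 + 96*a^2*n^3 + 156*a^2*n^2 + 2*a*n^5 - 21*a*n^4 - 48*a*n^3 + 50*a*n^2 + 24*a*n - 96*a + n^4 - 16*n^3 - 26*n^2)/(n^2*(n^2 - 16*n + 64))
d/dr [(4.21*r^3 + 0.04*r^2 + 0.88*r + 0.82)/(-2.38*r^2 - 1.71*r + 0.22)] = (-10.0198*r^4 - 14.3982*r^3 + 4.8046*r^2 + 3.9208*r + 1.5958)/(5.6644*r^4 + 8.1396*r^3 + 1.8769*r^2 - 0.7524*r + 0.0484)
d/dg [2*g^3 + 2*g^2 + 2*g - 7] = 6*g^2 + 4*g + 2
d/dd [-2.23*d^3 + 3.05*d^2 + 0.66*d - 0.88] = -6.69*d^2 + 6.1*d + 0.66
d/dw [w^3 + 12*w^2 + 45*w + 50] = 3*w^2 + 24*w + 45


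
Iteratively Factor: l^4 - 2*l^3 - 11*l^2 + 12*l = (l - 1)*(l^3 - l^2 - 12*l) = (l - 1)*(l + 3)*(l^2 - 4*l) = l*(l - 1)*(l + 3)*(l - 4)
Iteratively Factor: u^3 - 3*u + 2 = (u - 1)*(u^2 + u - 2) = (u - 1)*(u + 2)*(u - 1)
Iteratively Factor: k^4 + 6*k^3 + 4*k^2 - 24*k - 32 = (k + 2)*(k^3 + 4*k^2 - 4*k - 16) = (k + 2)*(k + 4)*(k^2 - 4) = (k + 2)^2*(k + 4)*(k - 2)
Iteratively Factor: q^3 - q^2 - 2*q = (q + 1)*(q^2 - 2*q) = (q - 2)*(q + 1)*(q)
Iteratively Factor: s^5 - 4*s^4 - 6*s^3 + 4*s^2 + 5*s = (s - 5)*(s^4 + s^3 - s^2 - s) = s*(s - 5)*(s^3 + s^2 - s - 1) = s*(s - 5)*(s + 1)*(s^2 - 1) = s*(s - 5)*(s - 1)*(s + 1)*(s + 1)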